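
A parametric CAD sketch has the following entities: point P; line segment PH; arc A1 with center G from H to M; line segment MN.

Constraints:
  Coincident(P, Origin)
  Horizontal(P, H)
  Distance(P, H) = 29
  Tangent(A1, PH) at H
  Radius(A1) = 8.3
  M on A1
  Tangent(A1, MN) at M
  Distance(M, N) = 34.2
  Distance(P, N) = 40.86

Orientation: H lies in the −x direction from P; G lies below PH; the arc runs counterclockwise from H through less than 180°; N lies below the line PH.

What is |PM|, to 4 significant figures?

37.77

P is at the origin; PH is horizontal with |PH| = 29.0 and H on the −x side, so H = (-29.00, 0.000). Since A1 is tangent to PH there, GH ⟂ PH, so G = H + (0, -8.3) = (-29.00, -8.300). Since GM ⟂ MN (tangency), |GN| = √(8.3² + 34.2²) = 35.19 regardless of where M sits on A1. So N lies on both circle(P, 40.86) and circle(G, 35.19); the below-PH intersection is N = (-11.93, -39.08). M is the foot of the tangent from N: M = (-35.10, -13.92).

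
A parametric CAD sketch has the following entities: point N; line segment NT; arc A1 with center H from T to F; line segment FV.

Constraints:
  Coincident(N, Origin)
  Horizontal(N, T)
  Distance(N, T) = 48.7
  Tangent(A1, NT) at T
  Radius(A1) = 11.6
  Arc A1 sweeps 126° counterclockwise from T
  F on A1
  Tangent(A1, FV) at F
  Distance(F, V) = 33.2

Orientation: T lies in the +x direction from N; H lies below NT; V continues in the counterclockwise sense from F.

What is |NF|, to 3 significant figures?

43.4

Tangency of A1 to NT means the radius HT is perpendicular to NT, so H = T + (0, -11.6) = (48.7, -11.6). On A1, T sits at bearing 90° from H; a 126° counterclockwise sweep puts F at bearing 216°, so F = H + 11.6·(cos 216°, sin 216°) = (39.3, -18.4). Then |NF| = |F − N| = 43.4.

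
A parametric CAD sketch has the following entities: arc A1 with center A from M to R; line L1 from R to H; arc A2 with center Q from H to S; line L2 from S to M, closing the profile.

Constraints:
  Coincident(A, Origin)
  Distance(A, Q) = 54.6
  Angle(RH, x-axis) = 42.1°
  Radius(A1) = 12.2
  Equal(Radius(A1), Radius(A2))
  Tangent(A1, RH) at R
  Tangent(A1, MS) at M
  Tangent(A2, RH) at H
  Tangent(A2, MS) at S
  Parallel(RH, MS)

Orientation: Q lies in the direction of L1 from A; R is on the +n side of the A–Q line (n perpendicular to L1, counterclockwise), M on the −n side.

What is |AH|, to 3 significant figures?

55.9

Tangency of A1 to both parallel lines with radius 12.2 puts R and M at A ± 12.2·n: R = (-8.18, 9.05), M = (8.18, -9.05). Equal radii place H and S the same way about Q: H = Q + 12.2·n = (32.3, 45.7), S = Q − 12.2·n = (48.7, 27.6). Then |AH| = |H − A| = 55.9.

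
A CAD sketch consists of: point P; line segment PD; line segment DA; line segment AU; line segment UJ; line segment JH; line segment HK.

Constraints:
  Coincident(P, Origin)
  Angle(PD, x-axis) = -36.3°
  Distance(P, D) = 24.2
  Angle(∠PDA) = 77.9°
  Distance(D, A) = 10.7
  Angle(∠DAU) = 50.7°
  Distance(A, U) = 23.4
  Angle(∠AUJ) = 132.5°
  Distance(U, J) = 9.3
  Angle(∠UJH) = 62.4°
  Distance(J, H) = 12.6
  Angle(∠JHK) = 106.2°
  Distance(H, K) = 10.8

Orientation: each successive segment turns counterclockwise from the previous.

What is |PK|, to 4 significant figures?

15.19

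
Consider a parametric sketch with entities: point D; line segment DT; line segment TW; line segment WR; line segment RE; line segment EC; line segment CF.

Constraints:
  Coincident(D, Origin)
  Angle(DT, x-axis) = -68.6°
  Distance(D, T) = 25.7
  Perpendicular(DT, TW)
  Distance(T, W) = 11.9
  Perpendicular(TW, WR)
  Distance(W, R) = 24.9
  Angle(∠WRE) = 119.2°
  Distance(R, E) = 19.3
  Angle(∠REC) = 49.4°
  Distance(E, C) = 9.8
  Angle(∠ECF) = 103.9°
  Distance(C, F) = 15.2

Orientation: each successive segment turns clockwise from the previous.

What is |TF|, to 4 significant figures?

26.95

∠REC = 49.4° gives EC at -80.00° from the x-axis; with |EC| = 9.8, C = (3.164, 0.1758). ∠ECF = 103.9° gives CF at -156.1° from the x-axis; with |CF| = 15.2, F = (-10.73, -5.982). Then |TF| = |F − T| = 26.95.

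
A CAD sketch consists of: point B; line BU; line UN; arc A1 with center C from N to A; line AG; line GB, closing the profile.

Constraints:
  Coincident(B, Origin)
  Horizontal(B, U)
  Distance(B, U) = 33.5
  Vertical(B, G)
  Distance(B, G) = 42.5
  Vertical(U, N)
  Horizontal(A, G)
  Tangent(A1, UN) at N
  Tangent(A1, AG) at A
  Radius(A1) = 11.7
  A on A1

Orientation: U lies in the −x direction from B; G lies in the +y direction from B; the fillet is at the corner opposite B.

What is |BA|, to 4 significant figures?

47.76

B is at the origin; BU is horizontal with |BU| = 33.5 and U on the −x side, so U = (-33.50, 0.000). B and G share the same x with |BG| = 42.5 and G on the +y side, so G = (0.000, 42.50). The virtual corner opposite B is at (-33.50, 42.50). Since A1 is tangent to UN there, CN ⟂ UN and since A1 is tangent to AG there, CA ⟂ AG, with radius 11.7, so the center C sits 11.7 in from both sides at C = (-21.80, 30.80). That places the tangent points at N = (-33.50, 30.80) on UN and A = (-21.80, 42.50) on AG. Then |BA| = |A − B| = 47.76.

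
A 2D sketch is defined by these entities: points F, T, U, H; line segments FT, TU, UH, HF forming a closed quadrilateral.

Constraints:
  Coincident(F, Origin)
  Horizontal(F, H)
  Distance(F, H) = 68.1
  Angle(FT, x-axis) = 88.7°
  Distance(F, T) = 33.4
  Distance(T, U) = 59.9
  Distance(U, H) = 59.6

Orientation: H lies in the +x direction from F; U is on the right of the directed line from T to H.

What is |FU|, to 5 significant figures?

28.679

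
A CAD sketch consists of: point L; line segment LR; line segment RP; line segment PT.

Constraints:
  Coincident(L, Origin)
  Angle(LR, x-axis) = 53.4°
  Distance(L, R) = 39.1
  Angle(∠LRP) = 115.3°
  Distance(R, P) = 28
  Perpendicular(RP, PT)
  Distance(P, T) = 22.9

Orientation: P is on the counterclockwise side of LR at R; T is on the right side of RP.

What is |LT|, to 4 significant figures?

73.43

L is at the origin; LR runs at 53.4° with length 39.1, so R = 39.1·(cos 53.4°, sin 53.4°) = (23.31, 31.39). ∠LRP = 115.3°, so RP runs at 53.4° + (180° − 115.3°) = 118.1° from the x-axis; with |RP| = 28.0, P = R + 28.0·(cos 118.1°, sin 118.1°) = (10.12, 56.09). RP is perpendicular to PT; with |PT| = 22.9 on the right of RP, T = P + 22.9·(0.8821, 0.4710) = (30.32, 66.88). Then |LT| = |T − L| = 73.43.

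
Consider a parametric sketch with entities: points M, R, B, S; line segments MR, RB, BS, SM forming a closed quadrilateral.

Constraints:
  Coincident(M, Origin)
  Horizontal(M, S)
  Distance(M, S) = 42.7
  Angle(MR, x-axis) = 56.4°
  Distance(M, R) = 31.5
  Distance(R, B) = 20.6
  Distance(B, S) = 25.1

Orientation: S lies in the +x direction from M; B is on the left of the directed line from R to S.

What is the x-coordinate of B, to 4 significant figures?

37.97

M is at the origin; MS is horizontal with |MS| = 42.7 and S in +x, so S = (42.7, 0). MR runs at 56.4° with |MR| = 31.5, so R = (17.43, 26.24). B is determined by |RB| = 20.6 and |BS| = 25.1 together: it lies at the intersection of circle(R, 20.6) and circle(S, 25.1). With |RS| = 36.43, the foot of the radical line on RS is 15.39 from R and the perpendicular offset is √(20.6² − 15.39²) = 13.69. Taking the left-of-RS solution: B = (37.97, 24.65).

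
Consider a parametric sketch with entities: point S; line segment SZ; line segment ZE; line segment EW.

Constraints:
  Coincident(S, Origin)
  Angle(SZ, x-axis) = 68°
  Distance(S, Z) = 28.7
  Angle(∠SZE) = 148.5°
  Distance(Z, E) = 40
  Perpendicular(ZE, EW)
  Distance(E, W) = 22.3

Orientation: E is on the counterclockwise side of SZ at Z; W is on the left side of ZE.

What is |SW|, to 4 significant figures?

64.88

S is at the origin; SZ runs at 68.0° with length 28.7, so Z = 28.7·(cos 68.0°, sin 68.0°) = (10.75, 26.61). ∠SZE = 148.5°, so ZE runs at 68.0° + (180° − 148.5°) = 99.50° from the x-axis; with |ZE| = 40.0, E = Z + 40.0·(cos 99.50°, sin 99.50°) = (4.149, 66.06). ZE ⟂ EW; with |EW| = 22.3 on the left of ZE, W = E + 22.3·(-0.9863, -0.1650) = (-17.84, 62.38). Then |SW| = |W − S| = 64.88.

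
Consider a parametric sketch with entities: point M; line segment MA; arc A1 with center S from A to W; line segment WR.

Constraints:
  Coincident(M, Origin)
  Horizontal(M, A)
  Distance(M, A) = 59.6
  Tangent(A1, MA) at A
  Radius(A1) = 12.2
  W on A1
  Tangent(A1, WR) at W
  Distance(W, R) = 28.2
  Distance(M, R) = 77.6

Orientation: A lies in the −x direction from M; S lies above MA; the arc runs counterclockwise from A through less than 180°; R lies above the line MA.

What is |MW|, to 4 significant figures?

52.92

Checks: |SA| = 12.20 ✓; |SW| = 12.20 ✓; ∠(SW, WR) = 90.00° ✓; |WR| = 28.20 ✓; |MR| = 77.60 ✓.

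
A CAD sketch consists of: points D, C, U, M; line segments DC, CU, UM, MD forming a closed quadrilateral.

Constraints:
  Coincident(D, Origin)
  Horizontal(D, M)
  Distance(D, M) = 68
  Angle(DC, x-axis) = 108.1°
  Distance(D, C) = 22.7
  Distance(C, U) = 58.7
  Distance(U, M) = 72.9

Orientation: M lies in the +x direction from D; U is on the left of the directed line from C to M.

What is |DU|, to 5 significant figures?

72.305

Checks: |CU| = 58.70 ✓; |UM| = 72.90 ✓.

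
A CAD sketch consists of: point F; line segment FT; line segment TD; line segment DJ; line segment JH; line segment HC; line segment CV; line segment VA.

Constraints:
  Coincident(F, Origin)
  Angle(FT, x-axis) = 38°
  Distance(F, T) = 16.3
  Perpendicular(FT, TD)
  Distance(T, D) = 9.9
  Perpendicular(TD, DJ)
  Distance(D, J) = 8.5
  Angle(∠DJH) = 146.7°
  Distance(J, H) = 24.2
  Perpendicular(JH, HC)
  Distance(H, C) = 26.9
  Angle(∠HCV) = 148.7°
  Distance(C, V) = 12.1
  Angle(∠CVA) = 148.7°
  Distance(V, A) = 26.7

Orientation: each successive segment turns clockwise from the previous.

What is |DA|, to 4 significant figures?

44.88

F is at the origin; FT runs at 38.0° with length 16.3, so T = (12.84, 10.04). The perpendicularity gives TD at right angles to FT, so TD runs at -52.00°; with |TD| = 9.9, D = (18.94, 2.234). TD ⟂ DJ, so DJ runs at -142.0°; with |DJ| = 8.5, J = (12.24, -2.999). ∠DJH = 146.7° gives JH at -175.3° from the x-axis; with |JH| = 24.2, H = (-11.88, -4.982). JH is perpendicular to HC, so HC runs at 94.70°; with |HC| = 26.9, C = (-14.08, 21.83). ∠HCV = 148.7° gives CV at 63.40° from the x-axis; with |CV| = 12.1, V = (-8.663, 32.65). ∠CVA = 148.7° gives VA at 32.10° from the x-axis; with |VA| = 26.7, A = (13.95, 46.84). Then |DA| = |A − D| = 44.88.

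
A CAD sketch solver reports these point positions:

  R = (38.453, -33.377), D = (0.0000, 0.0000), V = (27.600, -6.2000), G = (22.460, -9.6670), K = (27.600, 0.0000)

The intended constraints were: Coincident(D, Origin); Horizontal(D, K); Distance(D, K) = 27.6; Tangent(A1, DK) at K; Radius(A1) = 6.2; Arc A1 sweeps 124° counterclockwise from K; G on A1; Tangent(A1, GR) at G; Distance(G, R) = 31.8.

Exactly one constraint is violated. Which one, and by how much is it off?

Distance(G, R) = 31.8 — off by 3.20.

D = (0.00, 0.00) ✓; D.y = 0.00, K.y = 0.00 ✓; |DK| = 27.60 ✓; ∠(VK, KD) = 90.00° ✓; |VK| = 6.200 ✓; bearing(V→G) − bearing(V→K) = 124.0° ✓; |VG| = 6.200 ✓; ∠(VG, GR) = 90.00° ✓; |GR| = 28.60 ✗.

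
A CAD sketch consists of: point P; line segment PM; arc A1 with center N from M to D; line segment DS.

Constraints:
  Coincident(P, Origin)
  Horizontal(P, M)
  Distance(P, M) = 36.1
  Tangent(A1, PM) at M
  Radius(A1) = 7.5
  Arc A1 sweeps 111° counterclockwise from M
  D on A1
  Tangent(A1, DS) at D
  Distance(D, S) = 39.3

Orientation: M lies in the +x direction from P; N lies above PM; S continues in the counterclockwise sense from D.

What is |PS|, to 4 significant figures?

55.13

P is at the origin; P and M share the same y with |PM| = 36.1 and M on the +x side, so M = (36.10, 0.000). Tangency of A1 to PM means the radius NM is perpendicular to PM, so N = M + (0, 7.5) = (36.10, 7.500). On A1, M sits at bearing -90° from N; a 111° counterclockwise sweep puts D at bearing 21°, so D = N + 7.5·(cos 21°, sin 21°) = (43.10, 10.19). The tangent condition forces ND to be normal to DS, so DS runs along (−sin 21°, cos 21°); with |DS| = 39.3, S = (29.02, 46.88). Then |PS| = |S − P| = 55.13.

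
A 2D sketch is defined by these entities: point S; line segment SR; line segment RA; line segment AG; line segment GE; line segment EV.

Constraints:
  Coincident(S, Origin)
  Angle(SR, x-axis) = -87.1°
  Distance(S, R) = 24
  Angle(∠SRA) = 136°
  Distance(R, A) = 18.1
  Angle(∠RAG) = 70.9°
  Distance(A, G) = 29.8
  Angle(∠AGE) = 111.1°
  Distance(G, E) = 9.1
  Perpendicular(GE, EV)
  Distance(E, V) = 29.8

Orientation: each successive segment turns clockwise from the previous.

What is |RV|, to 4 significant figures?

2.211

S is at the origin; SR runs at -87.1° with length 24.0, so R = (1.214, -23.97). ∠SRA = 136.0° gives RA at -131.1° from the x-axis; with |RA| = 18.1, A = (-10.68, -37.61). ∠RAG = 70.9° gives AG at 119.8° from the x-axis; with |AG| = 29.8, G = (-25.49, -11.75). ∠AGE = 111.1° gives GE at 50.90° from the x-axis; with |GE| = 9.1, E = (-19.75, -4.687). GE is perpendicular to EV, so EV runs at -39.10°; with |EV| = 29.8, V = (3.371, -23.48). Then |RV| = |V − R| = 2.211.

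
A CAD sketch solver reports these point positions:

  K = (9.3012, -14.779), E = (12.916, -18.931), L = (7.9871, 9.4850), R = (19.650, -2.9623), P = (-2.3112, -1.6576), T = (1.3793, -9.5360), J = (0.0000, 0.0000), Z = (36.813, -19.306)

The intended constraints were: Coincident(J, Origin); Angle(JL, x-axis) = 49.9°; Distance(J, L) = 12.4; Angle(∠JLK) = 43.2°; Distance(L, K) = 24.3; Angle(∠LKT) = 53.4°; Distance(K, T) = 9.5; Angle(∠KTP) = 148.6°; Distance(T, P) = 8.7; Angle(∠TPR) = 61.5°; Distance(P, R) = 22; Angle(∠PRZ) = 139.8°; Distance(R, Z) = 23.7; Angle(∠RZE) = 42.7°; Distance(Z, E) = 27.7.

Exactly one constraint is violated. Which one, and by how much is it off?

Distance(Z, E) = 27.7 — off by 3.80.

J = (0.00, 0.00) ✓; JL at 49.90° ✓; |JL| = 12.40 ✓; ∠JLK = 43.20° ✓; |LK| = 24.30 ✓; ∠LKT = 53.40° ✓; |KT| = 9.500 ✓; ∠KTP = 148.6° ✓; |TP| = 8.700 ✓; ∠TPR = 61.50° ✓; |PR| = 22.00 ✓; ∠PRZ = 139.8° ✓; |RZ| = 23.70 ✓; ∠RZE = 42.70° ✓; |ZE| = 23.90 ✗.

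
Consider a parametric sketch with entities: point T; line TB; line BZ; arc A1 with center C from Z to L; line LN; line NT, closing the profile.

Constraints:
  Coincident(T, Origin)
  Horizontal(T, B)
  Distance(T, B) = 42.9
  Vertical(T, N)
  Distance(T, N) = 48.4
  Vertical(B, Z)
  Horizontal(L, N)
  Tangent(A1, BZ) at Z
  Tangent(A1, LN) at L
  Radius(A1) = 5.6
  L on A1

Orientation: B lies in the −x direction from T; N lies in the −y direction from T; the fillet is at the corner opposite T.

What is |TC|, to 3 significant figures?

56.8

T is at the origin; T and B share the same y with |TB| = 42.9 and B on the −x side, so B = (-42.9, 0.00). TN is vertical with |TN| = 48.4 and N on the −y side, so N = (0.00, -48.4). The virtual corner opposite T is at (-42.9, -48.4). A1 meets BZ tangentially, so CZ is at right angles to BZ and tangency of A1 to LN means the radius CL is perpendicular to LN, with radius 5.6, so the center C sits 5.6 in from both sides at C = (-37.3, -42.8). Then |TC| = |C − T| = 56.8.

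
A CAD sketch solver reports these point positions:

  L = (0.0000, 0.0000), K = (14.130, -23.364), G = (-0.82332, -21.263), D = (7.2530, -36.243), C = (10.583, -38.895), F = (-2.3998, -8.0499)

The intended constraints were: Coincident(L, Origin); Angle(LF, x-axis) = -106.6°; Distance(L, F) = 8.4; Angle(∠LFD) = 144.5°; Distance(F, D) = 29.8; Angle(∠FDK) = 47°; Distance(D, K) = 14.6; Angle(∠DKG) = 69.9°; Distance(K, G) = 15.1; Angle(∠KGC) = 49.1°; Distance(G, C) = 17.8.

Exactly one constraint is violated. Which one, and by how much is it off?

Distance(G, C) = 17.8 — off by 3.20.

L = (0.00, 0.00) ✓; LF at -106.6° ✓; |LF| = 8.400 ✓; ∠LFD = 144.5° ✓; |FD| = 29.80 ✓; ∠FDK = 47.00° ✓; |DK| = 14.60 ✓; ∠DKG = 69.90° ✓; |KG| = 15.10 ✓; ∠KGC = 49.10° ✓; |GC| = 21.00 ✗.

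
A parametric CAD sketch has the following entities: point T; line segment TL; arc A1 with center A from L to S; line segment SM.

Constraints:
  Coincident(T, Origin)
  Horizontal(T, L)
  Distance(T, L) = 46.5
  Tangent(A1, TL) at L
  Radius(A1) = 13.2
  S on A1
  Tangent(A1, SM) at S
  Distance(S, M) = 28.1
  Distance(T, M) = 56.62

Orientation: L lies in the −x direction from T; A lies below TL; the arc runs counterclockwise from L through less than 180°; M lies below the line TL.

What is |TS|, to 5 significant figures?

60.399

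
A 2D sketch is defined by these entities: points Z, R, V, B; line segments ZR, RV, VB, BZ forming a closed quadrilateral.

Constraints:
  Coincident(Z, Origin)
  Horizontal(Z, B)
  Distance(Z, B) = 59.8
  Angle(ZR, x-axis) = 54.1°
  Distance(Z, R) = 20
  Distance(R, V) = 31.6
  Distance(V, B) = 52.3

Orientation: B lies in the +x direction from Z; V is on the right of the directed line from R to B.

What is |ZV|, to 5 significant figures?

18.204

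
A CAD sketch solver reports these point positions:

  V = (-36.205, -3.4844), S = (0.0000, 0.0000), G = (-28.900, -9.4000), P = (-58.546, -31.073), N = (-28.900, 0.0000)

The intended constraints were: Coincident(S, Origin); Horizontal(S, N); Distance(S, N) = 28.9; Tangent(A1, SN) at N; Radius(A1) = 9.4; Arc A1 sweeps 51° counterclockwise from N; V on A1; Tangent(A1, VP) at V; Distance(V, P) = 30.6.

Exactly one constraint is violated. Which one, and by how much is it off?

Distance(V, P) = 30.6 — off by 4.90.

S = (0.00, 0.00) ✓; S.y = 0.00, N.y = 0.00 ✓; |SN| = 28.90 ✓; ∠(GN, NS) = 90.00° ✓; |GN| = 9.400 ✓; bearing(G→V) − bearing(G→N) = 51.00° ✓; |GV| = 9.400 ✓; ∠(GV, VP) = 90.00° ✓; |VP| = 35.50 ✗.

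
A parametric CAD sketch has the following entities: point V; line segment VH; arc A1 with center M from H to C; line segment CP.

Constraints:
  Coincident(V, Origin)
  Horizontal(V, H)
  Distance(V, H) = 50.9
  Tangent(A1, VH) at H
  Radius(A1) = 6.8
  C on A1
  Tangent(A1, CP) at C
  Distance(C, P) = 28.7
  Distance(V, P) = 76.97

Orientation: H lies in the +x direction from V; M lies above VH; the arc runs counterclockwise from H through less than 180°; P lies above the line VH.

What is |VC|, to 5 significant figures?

56.757

Checks: V = (0.00, 0.00) ✓; |MC| = 6.800 ✓; ∠(MC, CP) = 90.00° ✓; |CP| = 28.70 ✓; |VP| = 76.97 ✓.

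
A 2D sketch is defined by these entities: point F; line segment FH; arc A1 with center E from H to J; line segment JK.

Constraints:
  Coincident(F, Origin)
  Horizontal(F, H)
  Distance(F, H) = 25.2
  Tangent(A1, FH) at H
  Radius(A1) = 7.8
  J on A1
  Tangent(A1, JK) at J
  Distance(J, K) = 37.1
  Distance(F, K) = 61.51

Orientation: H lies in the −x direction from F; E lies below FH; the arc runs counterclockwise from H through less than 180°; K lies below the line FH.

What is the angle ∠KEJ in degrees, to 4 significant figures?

78.13°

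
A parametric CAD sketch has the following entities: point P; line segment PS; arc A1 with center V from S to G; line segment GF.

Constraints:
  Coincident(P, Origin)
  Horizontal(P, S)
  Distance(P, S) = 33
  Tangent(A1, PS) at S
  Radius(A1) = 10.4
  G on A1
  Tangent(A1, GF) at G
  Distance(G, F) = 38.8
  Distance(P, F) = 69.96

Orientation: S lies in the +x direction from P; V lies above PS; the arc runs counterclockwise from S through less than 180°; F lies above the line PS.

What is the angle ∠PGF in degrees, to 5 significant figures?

115.98°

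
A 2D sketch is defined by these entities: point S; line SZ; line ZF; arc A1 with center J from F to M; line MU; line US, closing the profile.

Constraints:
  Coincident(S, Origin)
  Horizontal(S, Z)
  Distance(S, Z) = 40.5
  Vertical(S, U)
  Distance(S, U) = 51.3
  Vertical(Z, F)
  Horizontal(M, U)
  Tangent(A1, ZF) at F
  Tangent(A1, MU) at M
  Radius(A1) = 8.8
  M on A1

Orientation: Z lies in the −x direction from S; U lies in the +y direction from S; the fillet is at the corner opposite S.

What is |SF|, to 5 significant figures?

58.707

S is at the origin; SZ is horizontal with |SZ| = 40.5 and Z on the −x side, so Z = (-40.500, 0.0000). S and U share the same x with |SU| = 51.3 and U on the +y side, so U = (0.0000, 51.300). The virtual corner opposite S is at (-40.500, 51.300). Since A1 is tangent to ZF there, JF ⟂ ZF and since A1 is tangent to MU there, JM ⟂ MU, with radius 8.8, so the center J sits 8.8 in from both sides at J = (-31.700, 42.500). That places the tangent points at F = (-40.500, 42.500) on ZF and M = (-31.700, 51.300) on MU. Then |SF| = |F − S| = 58.707.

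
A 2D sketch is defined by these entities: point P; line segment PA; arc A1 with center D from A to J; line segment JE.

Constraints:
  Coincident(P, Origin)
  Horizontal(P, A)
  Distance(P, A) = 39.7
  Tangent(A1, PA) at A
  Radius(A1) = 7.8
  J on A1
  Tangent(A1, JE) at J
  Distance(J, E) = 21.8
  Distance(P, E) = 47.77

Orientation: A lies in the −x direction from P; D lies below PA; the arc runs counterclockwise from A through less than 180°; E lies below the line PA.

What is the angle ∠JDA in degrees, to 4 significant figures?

117.5°

P is at the origin; P and A share the same y with |PA| = 39.7 and A on the −x side, so A = (-39.70, 0.000). Tangency of A1 to PA means the radius DA is perpendicular to PA, so D = A + (0, -7.8) = (-39.70, -7.800). Since DJ ⟂ JE (tangency), |DE| = √(7.8² + 21.8²) = 23.15 regardless of where J sits on A1. So E lies on both circle(P, 47.77) and circle(D, 23.15); the below-PA intersection is E = (-36.57, -30.74). J is the foot of the tangent from E: J = (-46.62, -11.40).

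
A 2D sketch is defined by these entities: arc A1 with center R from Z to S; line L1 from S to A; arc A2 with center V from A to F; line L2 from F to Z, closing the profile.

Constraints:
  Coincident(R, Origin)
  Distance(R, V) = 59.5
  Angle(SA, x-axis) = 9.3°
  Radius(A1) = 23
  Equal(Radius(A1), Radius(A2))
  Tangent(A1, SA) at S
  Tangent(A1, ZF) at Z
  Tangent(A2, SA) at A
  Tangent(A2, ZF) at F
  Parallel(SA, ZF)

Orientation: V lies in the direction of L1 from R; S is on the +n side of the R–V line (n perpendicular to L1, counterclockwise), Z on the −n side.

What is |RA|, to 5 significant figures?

63.791

The slot axis is L1's direction at 9.3°, so u = (cos 9.3°, sin 9.3°) = (0.98686, 0.16160) and n = (−sin 9.3°, cos 9.3°) = (-0.16160, 0.98686). R is at the origin and V lies 59.5 along u from R, so V = 59.5·u = (58.718, 9.6154). Tangency of A1 to both parallel lines with radius 23.0 puts S and Z at R ± 23.0·n: S = (-3.7169, 22.698), Z = (3.7169, -22.698). Equal radii place A and F the same way about V: A = V + 23.0·n = (55.001, 32.313), F = V − 23.0·n = (62.435, -13.082). Then |RA| = |A − R| = 63.791.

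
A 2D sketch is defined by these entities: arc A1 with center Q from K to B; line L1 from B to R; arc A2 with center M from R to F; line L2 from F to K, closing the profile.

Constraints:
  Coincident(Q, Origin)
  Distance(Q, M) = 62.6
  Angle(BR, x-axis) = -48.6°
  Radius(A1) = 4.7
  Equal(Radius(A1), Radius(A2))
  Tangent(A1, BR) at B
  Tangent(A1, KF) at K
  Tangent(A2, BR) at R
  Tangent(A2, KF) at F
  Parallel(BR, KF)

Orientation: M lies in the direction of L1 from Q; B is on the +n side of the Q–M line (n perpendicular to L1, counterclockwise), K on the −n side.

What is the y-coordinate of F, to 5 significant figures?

-50.065

The slot axis is L1's direction at -48.6°, so u = (cos -48.6°, sin -48.6°) = (0.66131, -0.75011) and n = (−sin -48.6°, cos -48.6°) = (0.75011, 0.66131). Q is at the origin and M lies 62.6 along u from Q, so M = 62.6·u = (41.398, -46.957). Tangency of A1 to both parallel lines with radius 4.7 puts B and K at Q ± 4.7·n: B = (3.5255, 3.1082), K = (-3.5255, -3.1082). Equal radii place R and F the same way about M: R = M + 4.7·n = (44.924, -43.849), F = M − 4.7·n = (37.873, -50.065). So F.y = -50.065.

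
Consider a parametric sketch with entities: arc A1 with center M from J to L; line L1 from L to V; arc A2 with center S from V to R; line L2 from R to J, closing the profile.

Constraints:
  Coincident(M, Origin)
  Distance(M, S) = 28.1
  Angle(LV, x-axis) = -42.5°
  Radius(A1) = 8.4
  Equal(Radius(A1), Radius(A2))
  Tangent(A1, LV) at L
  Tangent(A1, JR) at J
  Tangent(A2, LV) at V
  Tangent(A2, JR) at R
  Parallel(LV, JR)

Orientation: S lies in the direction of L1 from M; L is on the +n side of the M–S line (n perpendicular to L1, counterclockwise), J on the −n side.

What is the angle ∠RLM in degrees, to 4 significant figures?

59.13°

The slot axis is L1's direction at -42.5°, so u = (cos -42.5°, sin -42.5°) = (0.7373, -0.6756) and n = (−sin -42.5°, cos -42.5°) = (0.6756, 0.7373). M is at the origin and S lies 28.1 along u from M, so S = 28.1·u = (20.72, -18.98). Tangency of A1 to both parallel lines with radius 8.4 puts L and J at M ± 8.4·n: L = (5.675, 6.193), J = (-5.675, -6.193). Equal radii place V and R the same way about S: V = S + 8.4·n = (26.39, -12.79), R = S − 8.4·n = (15.04, -25.18). Then cos ∠RLM = LR·LM / (|LR||LM|), giving 59.13°.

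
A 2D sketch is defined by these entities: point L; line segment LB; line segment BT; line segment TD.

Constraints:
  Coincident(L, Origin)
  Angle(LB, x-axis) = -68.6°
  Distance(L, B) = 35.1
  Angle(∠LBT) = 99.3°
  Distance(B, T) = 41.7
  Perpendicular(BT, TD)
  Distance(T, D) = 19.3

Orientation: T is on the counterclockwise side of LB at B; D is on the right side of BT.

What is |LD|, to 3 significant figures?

71.8

L is at the origin; LB runs at -68.6° with length 35.1, so B = 35.1·(cos -68.6°, sin -68.6°) = (12.8, -32.7). ∠LBT = 99.3°, so BT runs at -68.6° + (180° − 99.3°) = 12.1° from the x-axis; with |BT| = 41.7, T = B + 41.7·(cos 12.1°, sin 12.1°) = (53.6, -23.9). BT is perpendicular to TD; with |TD| = 19.3 on the right of BT, D = T + 19.3·(0.210, -0.978) = (57.6, -42.8). Then |LD| = |D − L| = 71.8.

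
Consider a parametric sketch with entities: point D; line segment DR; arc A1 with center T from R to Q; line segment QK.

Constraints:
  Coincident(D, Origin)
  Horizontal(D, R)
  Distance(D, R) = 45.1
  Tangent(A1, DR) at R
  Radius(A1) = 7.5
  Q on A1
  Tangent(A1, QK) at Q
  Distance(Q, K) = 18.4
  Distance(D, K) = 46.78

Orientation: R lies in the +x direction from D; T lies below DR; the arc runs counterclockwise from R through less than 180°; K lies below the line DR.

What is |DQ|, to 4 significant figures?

38.44

Checks: |TQ| = 7.500 ✓; ∠(TQ, QK) = 90.00° ✓; |QK| = 18.40 ✓; |DK| = 46.78 ✓.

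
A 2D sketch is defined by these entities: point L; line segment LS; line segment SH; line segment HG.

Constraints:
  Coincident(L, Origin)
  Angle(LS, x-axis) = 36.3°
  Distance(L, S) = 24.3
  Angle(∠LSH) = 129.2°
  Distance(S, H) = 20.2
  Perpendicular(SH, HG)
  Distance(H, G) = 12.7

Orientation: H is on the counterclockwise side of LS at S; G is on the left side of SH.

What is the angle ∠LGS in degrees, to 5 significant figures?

41.941°

L is at the origin; LS runs at 36.3° with length 24.3, so S = 24.3·(cos 36.3°, sin 36.3°) = (19.584, 14.386). ∠LSH = 129.2°, so SH runs at 36.3° + (180° − 129.2°) = 87.100° from the x-axis; with |SH| = 20.2, H = S + 20.2·(cos 87.100°, sin 87.100°) = (20.606, 34.560). SH ⟂ HG; with |HG| = 12.7 on the left of SH, G = H + 12.7·(-0.99872, 0.050593) = (7.9223, 35.203). Then cos ∠LGS = GL·GS / (|GL||GS|), giving 41.941°.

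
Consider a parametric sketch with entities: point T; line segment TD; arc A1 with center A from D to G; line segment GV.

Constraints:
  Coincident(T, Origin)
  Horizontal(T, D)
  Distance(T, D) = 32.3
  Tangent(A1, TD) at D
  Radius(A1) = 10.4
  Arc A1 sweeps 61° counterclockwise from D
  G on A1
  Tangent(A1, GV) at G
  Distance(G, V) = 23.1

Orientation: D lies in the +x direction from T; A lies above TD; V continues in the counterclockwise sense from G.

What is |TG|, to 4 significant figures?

41.74

T is at the origin; TD is horizontal with |TD| = 32.3 and D on the +x side, so D = (32.30, 0.000). Tangency of A1 to TD means the radius AD is perpendicular to TD, so A = D + (0, 10.4) = (32.30, 10.40). On A1, D sits at bearing -90° from A; a 61° counterclockwise sweep puts G at bearing -29°, so G = A + 10.4·(cos -29°, sin -29°) = (41.40, 5.358). Then |TG| = |G − T| = 41.74.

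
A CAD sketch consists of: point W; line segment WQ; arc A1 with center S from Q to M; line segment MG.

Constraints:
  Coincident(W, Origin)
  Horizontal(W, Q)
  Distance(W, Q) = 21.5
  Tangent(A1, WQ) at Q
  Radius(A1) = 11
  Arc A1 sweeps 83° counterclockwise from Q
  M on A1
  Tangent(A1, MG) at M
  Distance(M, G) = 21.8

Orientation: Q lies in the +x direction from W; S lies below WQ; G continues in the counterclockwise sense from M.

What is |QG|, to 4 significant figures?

34.11

W is at the origin; W and Q share the same y with |WQ| = 21.5 and Q on the +x side, so Q = (21.50, 0.000). The tangent condition forces SQ to be normal to WQ, so S = Q + (0, -11) = (21.50, -11.00). On A1, Q sits at bearing 90° from S; an 83° counterclockwise sweep puts M at bearing 173°, so M = S + 11.0·(cos 173°, sin 173°) = (10.58, -9.659). The tangent condition forces SM to be normal to MG, so MG runs along (−sin 173°, cos 173°); with |MG| = 21.8, G = (7.925, -31.30). Then |QG| = |G − Q| = 34.11.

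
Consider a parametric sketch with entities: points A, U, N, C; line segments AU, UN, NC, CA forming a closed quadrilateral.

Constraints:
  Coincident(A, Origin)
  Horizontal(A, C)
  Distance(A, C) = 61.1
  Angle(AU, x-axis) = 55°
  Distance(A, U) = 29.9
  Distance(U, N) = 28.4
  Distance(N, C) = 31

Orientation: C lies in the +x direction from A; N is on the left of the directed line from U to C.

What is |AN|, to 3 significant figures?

52.8

A is at the origin; A and C share the same y with |AC| = 61.1 and C in +x, so C = (61.1, 0). AU runs at 55.0° with |AU| = 29.9, so U = (17.1, 24.5). N is determined by |UN| = 28.4 and |NC| = 31.0 together: it lies at the intersection of circle(U, 28.4) and circle(C, 31.0). With |UC| = 50.3, the foot of the radical line on UC is 23.6 from U and the perpendicular offset is √(28.4² − 23.6²) = 15.8. Taking the left-of-UC solution: N = (45.5, 26.8).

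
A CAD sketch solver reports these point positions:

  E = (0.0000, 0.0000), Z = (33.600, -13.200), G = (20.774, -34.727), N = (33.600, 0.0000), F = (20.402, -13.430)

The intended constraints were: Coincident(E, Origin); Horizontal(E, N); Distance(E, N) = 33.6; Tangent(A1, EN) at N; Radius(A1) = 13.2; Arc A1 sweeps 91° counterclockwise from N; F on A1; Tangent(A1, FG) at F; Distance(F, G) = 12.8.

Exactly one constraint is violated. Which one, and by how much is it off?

Distance(F, G) = 12.8 — off by 8.50.

E = (0.00, 0.00) ✓; E.y = 0.00, N.y = 0.00 ✓; |EN| = 33.60 ✓; ∠(ZN, NE) = 90.00° ✓; |ZN| = 13.20 ✓; bearing(Z→F) − bearing(Z→N) = 91.00° ✓; |ZF| = 13.20 ✓; ∠(ZF, FG) = 90.00° ✓; |FG| = 21.30 ✗.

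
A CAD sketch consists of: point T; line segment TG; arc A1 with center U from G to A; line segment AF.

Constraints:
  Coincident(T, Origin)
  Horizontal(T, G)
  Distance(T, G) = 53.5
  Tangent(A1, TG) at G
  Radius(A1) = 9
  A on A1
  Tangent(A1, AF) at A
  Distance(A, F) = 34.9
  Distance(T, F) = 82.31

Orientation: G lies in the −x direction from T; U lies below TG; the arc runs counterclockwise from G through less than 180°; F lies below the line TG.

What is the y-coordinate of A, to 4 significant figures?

-6.466

Checks: ∠(UG, GT) = 90.00° ✓; |UG| = 9.000 ✓; |UA| = 9.000 ✓; ∠(UA, AF) = 90.00° ✓; |AF| = 34.90 ✓; |TF| = 82.31 ✓.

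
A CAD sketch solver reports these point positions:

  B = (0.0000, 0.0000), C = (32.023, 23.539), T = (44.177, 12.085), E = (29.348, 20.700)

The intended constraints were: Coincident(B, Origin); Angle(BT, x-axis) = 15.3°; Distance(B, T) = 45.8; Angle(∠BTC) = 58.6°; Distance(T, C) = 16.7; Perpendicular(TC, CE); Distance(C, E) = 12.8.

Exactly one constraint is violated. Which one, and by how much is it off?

Distance(C, E) = 12.8 — off by 8.90.

B = (0.00, 0.00) ✓; BT at 15.30° ✓; |BT| = 45.80 ✓; ∠BTC = 58.60° ✓; |TC| = 16.70 ✓; ∠(TC, CE) = 90.01° ✓; |CE| = 3.901 ✗.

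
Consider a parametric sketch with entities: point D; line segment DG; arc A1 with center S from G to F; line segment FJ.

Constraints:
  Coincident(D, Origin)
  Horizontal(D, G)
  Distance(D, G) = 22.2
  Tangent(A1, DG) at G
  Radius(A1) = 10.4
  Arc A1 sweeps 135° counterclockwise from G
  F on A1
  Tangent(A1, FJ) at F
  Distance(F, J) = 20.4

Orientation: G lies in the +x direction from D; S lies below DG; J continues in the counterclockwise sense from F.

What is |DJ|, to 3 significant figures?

43.5

D is at the origin; DG is horizontal with |DG| = 22.2 and G on the +x side, so G = (22.2, 0.00). Tangency of A1 to DG means the radius SG is perpendicular to DG, so S = G + (0, -10.4) = (22.2, -10.4). On A1, G sits at bearing 90° from S; a 135° counterclockwise sweep puts F at bearing 225°, so F = S + 10.4·(cos 225°, sin 225°) = (14.8, -17.8). The tangent condition forces SF to be normal to FJ, so FJ runs along (−sin 225°, cos 225°); with |FJ| = 20.4, J = (29.3, -32.2). Then |DJ| = |J − D| = 43.5.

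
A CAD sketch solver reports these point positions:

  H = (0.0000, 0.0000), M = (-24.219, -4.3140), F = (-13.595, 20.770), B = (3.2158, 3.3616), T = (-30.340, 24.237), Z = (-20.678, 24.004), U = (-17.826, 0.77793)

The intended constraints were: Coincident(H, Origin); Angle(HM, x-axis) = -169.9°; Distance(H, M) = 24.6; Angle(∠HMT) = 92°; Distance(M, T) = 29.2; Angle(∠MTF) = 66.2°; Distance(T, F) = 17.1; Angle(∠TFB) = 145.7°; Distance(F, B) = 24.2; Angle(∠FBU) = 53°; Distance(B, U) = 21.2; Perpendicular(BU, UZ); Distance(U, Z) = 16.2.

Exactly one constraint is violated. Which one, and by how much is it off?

Distance(U, Z) = 16.2 — off by 7.20.

H = (0.00, 0.00) ✓; HM at -169.9° ✓; |HM| = 24.60 ✓; ∠HMT = 92.00° ✓; |MT| = 29.20 ✓; ∠MTF = 66.20° ✓; |TF| = 17.10 ✓; ∠TFB = 145.7° ✓; |FB| = 24.20 ✓; ∠FBU = 53.00° ✓; |BU| = 21.20 ✓; ∠(BU, UZ) = 90.00° ✓; |UZ| = 23.40 ✗.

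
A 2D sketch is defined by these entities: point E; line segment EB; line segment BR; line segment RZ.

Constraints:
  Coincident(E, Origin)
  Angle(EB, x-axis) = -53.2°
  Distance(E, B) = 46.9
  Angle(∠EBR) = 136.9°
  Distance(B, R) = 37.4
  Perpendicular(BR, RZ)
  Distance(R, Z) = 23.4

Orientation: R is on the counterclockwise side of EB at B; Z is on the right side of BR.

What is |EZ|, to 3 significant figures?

90.6

E is at the origin; EB runs at -53.2° with length 46.9, so B = 46.9·(cos -53.2°, sin -53.2°) = (28.1, -37.6). ∠EBR = 136.9°, so BR runs at -53.2° + (180° − 136.9°) = -10.1° from the x-axis; with |BR| = 37.4, R = B + 37.4·(cos -10.1°, sin -10.1°) = (64.9, -44.1). The perpendicularity gives RZ at right angles to BR; with |RZ| = 23.4 on the right of BR, Z = R + 23.4·(-0.175, -0.985) = (60.8, -67.2). Then |EZ| = |Z − E| = 90.6.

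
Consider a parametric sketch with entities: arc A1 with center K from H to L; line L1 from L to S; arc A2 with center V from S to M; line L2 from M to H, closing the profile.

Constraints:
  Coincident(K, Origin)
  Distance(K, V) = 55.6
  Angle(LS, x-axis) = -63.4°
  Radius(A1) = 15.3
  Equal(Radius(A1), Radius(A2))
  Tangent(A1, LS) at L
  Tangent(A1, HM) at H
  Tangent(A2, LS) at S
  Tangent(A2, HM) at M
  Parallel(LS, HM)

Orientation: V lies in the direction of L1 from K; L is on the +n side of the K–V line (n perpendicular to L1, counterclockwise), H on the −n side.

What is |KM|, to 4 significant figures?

57.67

The slot axis is L1's direction at -63.4°, so u = (cos -63.4°, sin -63.4°) = (0.4478, -0.8942) and n = (−sin -63.4°, cos -63.4°) = (0.8942, 0.4478). K is at the origin and V lies 55.6 along u from K, so V = 55.6·u = (24.90, -49.71). Tangency of A1 to both parallel lines with radius 15.3 puts L and H at K ± 15.3·n: L = (13.68, 6.851), H = (-13.68, -6.851). Equal radii place S and M the same way about V: S = V + 15.3·n = (38.58, -42.86), M = V − 15.3·n = (11.21, -56.57). Then |KM| = |M − K| = 57.67.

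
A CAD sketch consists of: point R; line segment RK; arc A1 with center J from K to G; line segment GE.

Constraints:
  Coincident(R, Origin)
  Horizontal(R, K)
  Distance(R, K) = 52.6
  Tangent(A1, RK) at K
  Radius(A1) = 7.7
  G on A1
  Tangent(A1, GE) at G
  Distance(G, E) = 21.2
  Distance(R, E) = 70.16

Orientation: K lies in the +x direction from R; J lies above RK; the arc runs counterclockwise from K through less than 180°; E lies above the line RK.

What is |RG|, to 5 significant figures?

60.391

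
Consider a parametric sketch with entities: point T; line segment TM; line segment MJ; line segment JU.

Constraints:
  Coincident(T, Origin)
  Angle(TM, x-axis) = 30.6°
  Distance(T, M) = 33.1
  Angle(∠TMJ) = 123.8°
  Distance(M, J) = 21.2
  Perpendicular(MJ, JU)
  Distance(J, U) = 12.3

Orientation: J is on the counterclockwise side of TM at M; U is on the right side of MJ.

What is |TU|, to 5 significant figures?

56.158

T is at the origin; TM runs at 30.6° with length 33.1, so M = 33.1·(cos 30.6°, sin 30.6°) = (28.491, 16.849). ∠TMJ = 123.8°, so MJ runs at 30.6° + (180° − 123.8°) = 86.800° from the x-axis; with |MJ| = 21.2, J = M + 21.2·(cos 86.800°, sin 86.800°) = (29.674, 38.016). MJ ⟂ JU; with |JU| = 12.3 on the right of MJ, U = J + 12.3·(0.99844, -0.055822) = (41.955, 37.330). Then |TU| = |U − T| = 56.158.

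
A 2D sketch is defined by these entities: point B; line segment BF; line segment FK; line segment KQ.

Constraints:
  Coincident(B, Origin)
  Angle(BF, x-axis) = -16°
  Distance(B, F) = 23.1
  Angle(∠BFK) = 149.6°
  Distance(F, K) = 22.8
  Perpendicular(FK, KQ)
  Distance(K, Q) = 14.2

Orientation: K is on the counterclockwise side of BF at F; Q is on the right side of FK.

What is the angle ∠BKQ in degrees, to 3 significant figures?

105°

B is at the origin; BF runs at -16.0° with length 23.1, so F = 23.1·(cos -16.0°, sin -16.0°) = (22.2, -6.37). ∠BFK = 149.6°, so FK runs at -16.0° + (180° − 149.6°) = 14.4° from the x-axis; with |FK| = 22.8, K = F + 22.8·(cos 14.4°, sin 14.4°) = (44.3, -0.697). FK ⟂ KQ; with |KQ| = 14.2 on the right of FK, Q = K + 14.2·(0.249, -0.969) = (47.8, -14.5). Then cos ∠BKQ = KB·KQ / (|KB||KQ|), giving 105°.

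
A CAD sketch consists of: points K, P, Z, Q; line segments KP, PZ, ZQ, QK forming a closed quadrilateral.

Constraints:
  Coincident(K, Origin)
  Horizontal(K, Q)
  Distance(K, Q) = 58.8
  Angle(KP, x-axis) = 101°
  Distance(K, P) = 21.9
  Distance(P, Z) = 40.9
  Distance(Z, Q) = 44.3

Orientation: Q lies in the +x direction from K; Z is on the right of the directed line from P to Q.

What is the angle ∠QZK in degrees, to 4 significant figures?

122.6°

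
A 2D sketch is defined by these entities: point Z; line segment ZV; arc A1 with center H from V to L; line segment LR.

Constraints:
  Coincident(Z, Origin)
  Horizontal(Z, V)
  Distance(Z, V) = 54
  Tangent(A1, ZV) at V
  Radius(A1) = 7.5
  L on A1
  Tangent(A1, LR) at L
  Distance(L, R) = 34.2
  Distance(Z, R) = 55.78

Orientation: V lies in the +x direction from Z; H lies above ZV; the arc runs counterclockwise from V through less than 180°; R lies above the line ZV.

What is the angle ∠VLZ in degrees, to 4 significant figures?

52.10°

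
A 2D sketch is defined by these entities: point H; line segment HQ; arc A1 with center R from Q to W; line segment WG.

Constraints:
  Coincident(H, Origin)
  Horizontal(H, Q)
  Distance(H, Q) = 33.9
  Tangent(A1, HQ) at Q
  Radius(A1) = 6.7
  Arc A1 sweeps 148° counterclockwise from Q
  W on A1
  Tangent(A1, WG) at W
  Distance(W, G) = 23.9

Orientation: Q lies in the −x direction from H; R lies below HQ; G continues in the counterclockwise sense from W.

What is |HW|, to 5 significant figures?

39.444

H is at the origin; H and Q share the same y with |HQ| = 33.9 and Q on the −x side, so Q = (-33.900, 0.0000). The tangent condition forces RQ to be normal to HQ, so R = Q + (0, -6.7) = (-33.900, -6.7000). On A1, Q sits at bearing 90° from R; a 148° counterclockwise sweep puts W at bearing 238°, so W = R + 6.7·(cos 238°, sin 238°) = (-37.450, -12.382). Then |HW| = |W − H| = 39.444.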